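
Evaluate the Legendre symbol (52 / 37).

(52 / 37)
  = (15 / 37)    [52 ≡ 15 mod 37]
  = (37 / 15)    [QR: 37 ≡ 1 mod 4, sign kept]
  = (7 / 15)    [37 ≡ 7 mod 15]
  = -(15 / 7)    [QR: both ≡ 3 mod 4, sign flips]
  = -(1 / 7)    [15 ≡ 1 mod 7]
  = -1    [(1 / 7) = 1]

-1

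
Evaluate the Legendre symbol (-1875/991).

1

Pull out -1: (-1875/991) = (-1/991)·(1875/991). Since 991 ≡ 3 (mod 4), (-1/991) = -1. Now have -(1875/991).
Reduce the numerator: 1875 ≡ 884 (mod 991), so (1875/991) = (884/991).
Factor out 2: 884 = 2^2·221. Since 991 ≡ 7 (mod 8), (2/991) = +1, and (2/991)^2 = +1. Now have -(221/991).
221 ≡ 1 (mod 4), so quadratic reciprocity gives (221/991) = (991/221). Reduce: 991 ≡ 107 (mod 221). Now have -(107/221).
221 ≡ 1 (mod 4), so quadratic reciprocity gives (107/221) = (221/107). Reduce: 221 ≡ 7 (mod 107). Now have -(7/107).
Both 7 ≡ 3 and 107 ≡ 3 (mod 4), so reciprocity gives (7/107) = -(107/7). Reduce: 107 ≡ 2 (mod 7). Now have (2/7).
Factor out 2: 2 = 2. Since 7 ≡ 7 (mod 8), (2/7) = +1. Now have (1/7).
(1/7) = 1. Collecting the sign factors: 1.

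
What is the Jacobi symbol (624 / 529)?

1

Reduce the numerator: 624 ≡ 95 (mod 529), so (624 / 529) = (95 / 529).
529 ≡ 1 (mod 4), so quadratic reciprocity gives (95 / 529) = (529 / 95). Reduce: 529 ≡ 54 (mod 95). Now have (54 / 95).
Factor out 2: 54 = 2·27. Since 95 ≡ 7 (mod 8), (2 / 95) = +1. Now have (27 / 95).
Both 27 ≡ 3 and 95 ≡ 3 (mod 4), so reciprocity gives (27 / 95) = -(95 / 27). Reduce: 95 ≡ 14 (mod 27). Now have -(14 / 27).
Factor out 2: 14 = 2·7. Since 27 ≡ 3 (mod 8), (2 / 27) = -1. Now have (7 / 27).
Both 7 ≡ 3 and 27 ≡ 3 (mod 4), so reciprocity gives (7 / 27) = -(27 / 7). Reduce: 27 ≡ 6 (mod 7). Now have -(6 / 7).
Factor out 2: 6 = 2·3. Since 7 ≡ 7 (mod 8), (2 / 7) = +1. Now have -(3 / 7).
Both 3 ≡ 3 and 7 ≡ 3 (mod 4), so reciprocity gives (3 / 7) = -(7 / 3). Reduce: 7 ≡ 1 (mod 3). Now have (1 / 3).
(1 / 3) = 1. Collecting the sign factors: 1.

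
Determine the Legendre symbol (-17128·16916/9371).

By multiplicativity, (-17128·16916/9371) = (-17128/9371)·(16916/9371).
First factor (-17128/9371):
Reduce the numerator: -17128 ≡ 1614 (mod 9371), so (-17128/9371) = (1614/9371).
Factor out 2: 1614 = 2·807. Since 9371 ≡ 3 (mod 8), (2/9371) = -1. Now have -(807/9371).
Both 807 ≡ 3 and 9371 ≡ 3 (mod 4), so reciprocity gives (807/9371) = -(9371/807). Reduce: 9371 ≡ 494 (mod 807). Now have (494/807).
Factor out 2: 494 = 2·247. Since 807 ≡ 7 (mod 8), (2/807) = +1. Now have (247/807).
Both 247 ≡ 3 and 807 ≡ 3 (mod 4), so reciprocity gives (247/807) = -(807/247). Reduce: 807 ≡ 66 (mod 247). Now have -(66/247).
Factor out 2: 66 = 2·33. Since 247 ≡ 7 (mod 8), (2/247) = +1. Now have -(33/247).
33 ≡ 1 (mod 4), so quadratic reciprocity gives (33/247) = (247/33). Reduce: 247 ≡ 16 (mod 33). Now have -(16/33).
Factor out 2: 16 = 2^4. Since 33 ≡ 1 (mod 8), (2/33) = +1, and (2/33)^4 = +1. Now have -(1/33).
(1/33) = 1. Collecting the sign factors: -1.
Second factor (16916/9371):
Reduce the numerator: 16916 ≡ 7545 (mod 9371), so (16916/9371) = (7545/9371).
7545 ≡ 1 (mod 4), so quadratic reciprocity gives (7545/9371) = (9371/7545). Reduce: 9371 ≡ 1826 (mod 7545). Now have (1826/7545).
Factor out 2: 1826 = 2·913. Since 7545 ≡ 1 (mod 8), (2/7545) = +1. Now have (913/7545).
913 ≡ 1 (mod 4), so quadratic reciprocity gives (913/7545) = (7545/913). Reduce: 7545 ≡ 241 (mod 913). Now have (241/913).
241 ≡ 1 (mod 4), so quadratic reciprocity gives (241/913) = (913/241). Reduce: 913 ≡ 190 (mod 241). Now have (190/241).
Factor out 2: 190 = 2·95. Since 241 ≡ 1 (mod 8), (2/241) = +1. Now have (95/241).
241 ≡ 1 (mod 4), so quadratic reciprocity gives (95/241) = (241/95). Reduce: 241 ≡ 51 (mod 95). Now have (51/95).
Both 51 ≡ 3 and 95 ≡ 3 (mod 4), so reciprocity gives (51/95) = -(95/51). Reduce: 95 ≡ 44 (mod 51). Now have -(44/51).
Factor out 2: 44 = 2^2·11. Since 51 ≡ 3 (mod 8), (2/51) = -1, and (2/51)^2 = +1. Now have -(11/51).
Both 11 ≡ 3 and 51 ≡ 3 (mod 4), so reciprocity gives (11/51) = -(51/11). Reduce: 51 ≡ 7 (mod 11). Now have (7/11).
Both 7 ≡ 3 and 11 ≡ 3 (mod 4), so reciprocity gives (7/11) = -(11/7). Reduce: 11 ≡ 4 (mod 7). Now have -(4/7).
Factor out 2: 4 = 2^2. Since 7 ≡ 7 (mod 8), (2/7) = +1, and (2/7)^2 = +1. Now have -(1/7).
(1/7) = 1. Collecting the sign factors: -1.
Product: (-1)·(-1) = 1.

1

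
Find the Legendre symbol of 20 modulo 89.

(20/89)
  = (5/89)    [89 ≡ 1 mod 8 ⇒ (2/89)^2 = +1]
  = (89/5)    [QR: 5 ≡ 1 mod 4, sign kept]
  = (4/5)    [89 ≡ 4 mod 5]
  = (1/5)    [5 ≡ 5 mod 8 ⇒ (2/5)^2 = +1]
  = 1    [(1/5) = 1]

1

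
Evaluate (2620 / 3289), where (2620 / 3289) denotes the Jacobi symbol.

-1

Factor out 2: 2620 = 2^2·655. Since 3289 ≡ 1 (mod 8), (2 / 3289) = +1, and (2 / 3289)^2 = +1. Now have (655 / 3289).
3289 ≡ 1 (mod 4), so quadratic reciprocity gives (655 / 3289) = (3289 / 655). Reduce: 3289 ≡ 14 (mod 655). Now have (14 / 655).
Factor out 2: 14 = 2·7. Since 655 ≡ 7 (mod 8), (2 / 655) = +1. Now have (7 / 655).
Both 7 ≡ 3 and 655 ≡ 3 (mod 4), so reciprocity gives (7 / 655) = -(655 / 7). Reduce: 655 ≡ 4 (mod 7). Now have -(4 / 7).
Factor out 2: 4 = 2^2. Since 7 ≡ 7 (mod 8), (2 / 7) = +1, and (2 / 7)^2 = +1. Now have -(1 / 7).
(1 / 7) = 1. Collecting the sign factors: -1.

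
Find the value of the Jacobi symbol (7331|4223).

(7331|4223)
  = (3108|4223)    [7331 ≡ 3108 mod 4223]
  = (777|4223)    [4223 ≡ 7 mod 8 ⇒ (2|4223)^2 = +1]
  = (4223|777)    [QR: 777 ≡ 1 mod 4, sign kept]
  = (338|777)    [4223 ≡ 338 mod 777]
  = (169|777)    [777 ≡ 1 mod 8 ⇒ (2|777) = +1]
  = (777|169)    [QR: 169 ≡ 1 mod 4, sign kept]
  = (101|169)    [777 ≡ 101 mod 169]
  = (169|101)    [QR: 101 ≡ 1 mod 4, sign kept]
  = (68|101)    [169 ≡ 68 mod 101]
  = (17|101)    [101 ≡ 5 mod 8 ⇒ (2|101)^2 = +1]
  = (101|17)    [QR: 17 ≡ 1 mod 4, sign kept]
  = (16|17)    [101 ≡ 16 mod 17]
  = (1|17)    [17 ≡ 1 mod 8 ⇒ (2|17)^4 = +1]
  = 1    [(1|17) = 1]

1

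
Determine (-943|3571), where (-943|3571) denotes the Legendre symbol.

1

Reduce the numerator: -943 ≡ 2628 (mod 3571), so (-943|3571) = (2628|3571).
Factor out 2: 2628 = 2^2·657. Since 3571 ≡ 3 (mod 8), (2|3571) = -1, and (2|3571)^2 = +1. Now have (657|3571).
657 ≡ 1 (mod 4), so quadratic reciprocity gives (657|3571) = (3571|657). Reduce: 3571 ≡ 286 (mod 657). Now have (286|657).
Factor out 2: 286 = 2·143. Since 657 ≡ 1 (mod 8), (2|657) = +1. Now have (143|657).
657 ≡ 1 (mod 4), so quadratic reciprocity gives (143|657) = (657|143). Reduce: 657 ≡ 85 (mod 143). Now have (85|143).
85 ≡ 1 (mod 4), so quadratic reciprocity gives (85|143) = (143|85). Reduce: 143 ≡ 58 (mod 85). Now have (58|85).
Factor out 2: 58 = 2·29. Since 85 ≡ 5 (mod 8), (2|85) = -1. Now have -(29|85).
29 ≡ 1 (mod 4), so quadratic reciprocity gives (29|85) = (85|29). Reduce: 85 ≡ 27 (mod 29). Now have -(27|29).
29 ≡ 1 (mod 4), so quadratic reciprocity gives (27|29) = (29|27). Reduce: 29 ≡ 2 (mod 27). Now have -(2|27).
Factor out 2: 2 = 2. Since 27 ≡ 3 (mod 8), (2|27) = -1. Now have (1|27).
(1|27) = 1. Collecting the sign factors: 1.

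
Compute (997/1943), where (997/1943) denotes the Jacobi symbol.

-1

997 ≡ 1 (mod 4), so quadratic reciprocity gives (997/1943) = (1943/997). Reduce: 1943 ≡ 946 (mod 997). Now have (946/997).
Factor out 2: 946 = 2·473. Since 997 ≡ 5 (mod 8), (2/997) = -1. Now have -(473/997).
473 ≡ 1 (mod 4), so quadratic reciprocity gives (473/997) = (997/473). Reduce: 997 ≡ 51 (mod 473). Now have -(51/473).
473 ≡ 1 (mod 4), so quadratic reciprocity gives (51/473) = (473/51). Reduce: 473 ≡ 14 (mod 51). Now have -(14/51).
Factor out 2: 14 = 2·7. Since 51 ≡ 3 (mod 8), (2/51) = -1. Now have (7/51).
Both 7 ≡ 3 and 51 ≡ 3 (mod 4), so reciprocity gives (7/51) = -(51/7). Reduce: 51 ≡ 2 (mod 7). Now have -(2/7).
Factor out 2: 2 = 2. Since 7 ≡ 7 (mod 8), (2/7) = +1. Now have -(1/7).
(1/7) = 1. Collecting the sign factors: -1.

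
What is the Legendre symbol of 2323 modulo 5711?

(2323 / 5711)
  = -(5711 / 2323)    [QR: both ≡ 3 mod 4, sign flips]
  = -(1065 / 2323)    [5711 ≡ 1065 mod 2323]
  = -(2323 / 1065)    [QR: 1065 ≡ 1 mod 4, sign kept]
  = -(193 / 1065)    [2323 ≡ 193 mod 1065]
  = -(1065 / 193)    [QR: 193 ≡ 1 mod 4, sign kept]
  = -(100 / 193)    [1065 ≡ 100 mod 193]
  = -(25 / 193)    [193 ≡ 1 mod 8 ⇒ (2 / 193)^2 = +1]
  = -(193 / 25)    [QR: 25 ≡ 1 mod 4, sign kept]
  = -(18 / 25)    [193 ≡ 18 mod 25]
  = -(9 / 25)    [25 ≡ 1 mod 8 ⇒ (2 / 25) = +1]
  = -(25 / 9)    [QR: 9 ≡ 1 mod 4, sign kept]
  = -(7 / 9)    [25 ≡ 7 mod 9]
  = -(9 / 7)    [QR: 9 ≡ 1 mod 4, sign kept]
  = -(2 / 7)    [9 ≡ 2 mod 7]
  = -(1 / 7)    [7 ≡ 7 mod 8 ⇒ (2 / 7) = +1]
  = -1    [(1 / 7) = 1]

-1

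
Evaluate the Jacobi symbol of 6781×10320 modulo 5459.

By multiplicativity, (6781·10320/5459) = (6781/5459)·(10320/5459).
First factor (6781/5459):
Reduce the numerator: 6781 ≡ 1322 (mod 5459), so (6781/5459) = (1322/5459).
Factor out 2: 1322 = 2·661. Since 5459 ≡ 3 (mod 8), (2/5459) = -1. Now have -(661/5459).
661 ≡ 1 (mod 4), so quadratic reciprocity gives (661/5459) = (5459/661). Reduce: 5459 ≡ 171 (mod 661). Now have -(171/661).
661 ≡ 1 (mod 4), so quadratic reciprocity gives (171/661) = (661/171). Reduce: 661 ≡ 148 (mod 171). Now have -(148/171).
Factor out 2: 148 = 2^2·37. Since 171 ≡ 3 (mod 8), (2/171) = -1, and (2/171)^2 = +1. Now have -(37/171).
37 ≡ 1 (mod 4), so quadratic reciprocity gives (37/171) = (171/37). Reduce: 171 ≡ 23 (mod 37). Now have -(23/37).
37 ≡ 1 (mod 4), so quadratic reciprocity gives (23/37) = (37/23). Reduce: 37 ≡ 14 (mod 23). Now have -(14/23).
Factor out 2: 14 = 2·7. Since 23 ≡ 7 (mod 8), (2/23) = +1. Now have -(7/23).
Both 7 ≡ 3 and 23 ≡ 3 (mod 4), so reciprocity gives (7/23) = -(23/7). Reduce: 23 ≡ 2 (mod 7). Now have (2/7).
Factor out 2: 2 = 2. Since 7 ≡ 7 (mod 8), (2/7) = +1. Now have (1/7).
(1/7) = 1. Collecting the sign factors: 1.
Second factor (10320/5459):
Reduce the numerator: 10320 ≡ 4861 (mod 5459), so (10320/5459) = (4861/5459).
4861 ≡ 1 (mod 4), so quadratic reciprocity gives (4861/5459) = (5459/4861). Reduce: 5459 ≡ 598 (mod 4861). Now have (598/4861).
Factor out 2: 598 = 2·299. Since 4861 ≡ 5 (mod 8), (2/4861) = -1. Now have -(299/4861).
4861 ≡ 1 (mod 4), so quadratic reciprocity gives (299/4861) = (4861/299). Reduce: 4861 ≡ 77 (mod 299). Now have -(77/299).
77 ≡ 1 (mod 4), so quadratic reciprocity gives (77/299) = (299/77). Reduce: 299 ≡ 68 (mod 77). Now have -(68/77).
Factor out 2: 68 = 2^2·17. Since 77 ≡ 5 (mod 8), (2/77) = -1, and (2/77)^2 = +1. Now have -(17/77).
17 ≡ 1 (mod 4), so quadratic reciprocity gives (17/77) = (77/17). Reduce: 77 ≡ 9 (mod 17). Now have -(9/17).
9 ≡ 1 (mod 4), so quadratic reciprocity gives (9/17) = (17/9). Reduce: 17 ≡ 8 (mod 9). Now have -(8/9).
Factor out 2: 8 = 2^3. Since 9 ≡ 1 (mod 8), (2/9) = +1, and (2/9)^3 = +1. Now have -(1/9).
(1/9) = 1. Collecting the sign factors: -1.
Product: (1)·(-1) = -1.

-1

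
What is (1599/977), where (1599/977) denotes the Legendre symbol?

(1599/977)
  = (622/977)    [1599 ≡ 622 mod 977]
  = (311/977)    [977 ≡ 1 mod 8 ⇒ (2/977) = +1]
  = (977/311)    [QR: 977 ≡ 1 mod 4, sign kept]
  = (44/311)    [977 ≡ 44 mod 311]
  = (11/311)    [311 ≡ 7 mod 8 ⇒ (2/311)^2 = +1]
  = -(311/11)    [QR: both ≡ 3 mod 4, sign flips]
  = -(3/11)    [311 ≡ 3 mod 11]
  = (11/3)    [QR: both ≡ 3 mod 4, sign flips]
  = (2/3)    [11 ≡ 2 mod 3]
  = -(1/3)    [3 ≡ 3 mod 8 ⇒ (2/3) = -1]
  = -1    [(1/3) = 1]

-1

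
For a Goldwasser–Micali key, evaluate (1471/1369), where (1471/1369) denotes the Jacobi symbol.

Reduce the numerator: 1471 ≡ 102 (mod 1369), so (1471/1369) = (102/1369).
Factor out 2: 102 = 2·51. Since 1369 ≡ 1 (mod 8), (2/1369) = +1. Now have (51/1369).
1369 ≡ 1 (mod 4), so quadratic reciprocity gives (51/1369) = (1369/51). Reduce: 1369 ≡ 43 (mod 51). Now have (43/51).
Both 43 ≡ 3 and 51 ≡ 3 (mod 4), so reciprocity gives (43/51) = -(51/43). Reduce: 51 ≡ 8 (mod 43). Now have -(8/43).
Factor out 2: 8 = 2^3. Since 43 ≡ 3 (mod 8), (2/43) = -1, and (2/43)^3 = -1. Now have (1/43).
(1/43) = 1. Collecting the sign factors: 1.

1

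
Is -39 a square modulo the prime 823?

(-39/823)
  = (784/823)    [-39 ≡ 784 mod 823]
  = (49/823)    [823 ≡ 7 mod 8 ⇒ (2/823)^4 = +1]
  = (823/49)    [QR: 49 ≡ 1 mod 4, sign kept]
  = (39/49)    [823 ≡ 39 mod 49]
  = (49/39)    [QR: 49 ≡ 1 mod 4, sign kept]
  = (10/39)    [49 ≡ 10 mod 39]
  = (5/39)    [39 ≡ 7 mod 8 ⇒ (2/39) = +1]
  = (39/5)    [QR: 5 ≡ 1 mod 4, sign kept]
  = (4/5)    [39 ≡ 4 mod 5]
  = (1/5)    [5 ≡ 5 mod 8 ⇒ (2/5)^2 = +1]
  = 1    [(1/5) = 1]
(-39/823) = 1, and 823 is prime, so -39 is a quadratic residue mod 823.

yes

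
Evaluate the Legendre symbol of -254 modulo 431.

1

Pull out -1: (-254|431) = (-1|431)·(254|431). Since 431 ≡ 3 (mod 4), (-1|431) = -1. Now have -(254|431).
Factor out 2: 254 = 2·127. Since 431 ≡ 7 (mod 8), (2|431) = +1. Now have -(127|431).
Both 127 ≡ 3 and 431 ≡ 3 (mod 4), so reciprocity gives (127|431) = -(431|127). Reduce: 431 ≡ 50 (mod 127). Now have (50|127).
Factor out 2: 50 = 2·25. Since 127 ≡ 7 (mod 8), (2|127) = +1. Now have (25|127).
25 ≡ 1 (mod 4), so quadratic reciprocity gives (25|127) = (127|25). Reduce: 127 ≡ 2 (mod 25). Now have (2|25).
Factor out 2: 2 = 2. Since 25 ≡ 1 (mod 8), (2|25) = +1. Now have (1|25).
(1|25) = 1. Collecting the sign factors: 1.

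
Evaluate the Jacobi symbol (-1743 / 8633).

-1

(-1743 / 8633)
  = (1743 / 8633)    [8633 ≡ 1 mod 4 ⇒ (-1 / 8633) = +1]
  = (8633 / 1743)    [QR: 8633 ≡ 1 mod 4, sign kept]
  = (1661 / 1743)    [8633 ≡ 1661 mod 1743]
  = (1743 / 1661)    [QR: 1661 ≡ 1 mod 4, sign kept]
  = (82 / 1661)    [1743 ≡ 82 mod 1661]
  = -(41 / 1661)    [1661 ≡ 5 mod 8 ⇒ (2 / 1661) = -1]
  = -(1661 / 41)    [QR: 41 ≡ 1 mod 4, sign kept]
  = -(21 / 41)    [1661 ≡ 21 mod 41]
  = -(41 / 21)    [QR: 21 ≡ 1 mod 4, sign kept]
  = -(20 / 21)    [41 ≡ 20 mod 21]
  = -(5 / 21)    [21 ≡ 5 mod 8 ⇒ (2 / 21)^2 = +1]
  = -(21 / 5)    [QR: 5 ≡ 1 mod 4, sign kept]
  = -(1 / 5)    [21 ≡ 1 mod 5]
  = -1    [(1 / 5) = 1]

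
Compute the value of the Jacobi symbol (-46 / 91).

1

(-46 / 91)
  = -(46 / 91)    [91 ≡ 3 mod 4 ⇒ (-1 / 91) = -1]
  = (23 / 91)    [91 ≡ 3 mod 8 ⇒ (2 / 91) = -1]
  = -(91 / 23)    [QR: both ≡ 3 mod 4, sign flips]
  = -(22 / 23)    [91 ≡ 22 mod 23]
  = -(11 / 23)    [23 ≡ 7 mod 8 ⇒ (2 / 23) = +1]
  = (23 / 11)    [QR: both ≡ 3 mod 4, sign flips]
  = (1 / 11)    [23 ≡ 1 mod 11]
  = 1    [(1 / 11) = 1]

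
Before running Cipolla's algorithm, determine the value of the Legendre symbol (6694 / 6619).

(6694 / 6619)
  = (75 / 6619)    [6694 ≡ 75 mod 6619]
  = -(6619 / 75)    [QR: both ≡ 3 mod 4, sign flips]
  = -(19 / 75)    [6619 ≡ 19 mod 75]
  = (75 / 19)    [QR: both ≡ 3 mod 4, sign flips]
  = (18 / 19)    [75 ≡ 18 mod 19]
  = -(9 / 19)    [19 ≡ 3 mod 8 ⇒ (2 / 19) = -1]
  = -(19 / 9)    [QR: 9 ≡ 1 mod 4, sign kept]
  = -(1 / 9)    [19 ≡ 1 mod 9]
  = -1    [(1 / 9) = 1]

-1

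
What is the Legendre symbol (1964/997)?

1

(1964/997)
  = (967/997)    [1964 ≡ 967 mod 997]
  = (997/967)    [QR: 997 ≡ 1 mod 4, sign kept]
  = (30/967)    [997 ≡ 30 mod 967]
  = (15/967)    [967 ≡ 7 mod 8 ⇒ (2/967) = +1]
  = -(967/15)    [QR: both ≡ 3 mod 4, sign flips]
  = -(7/15)    [967 ≡ 7 mod 15]
  = (15/7)    [QR: both ≡ 3 mod 4, sign flips]
  = (1/7)    [15 ≡ 1 mod 7]
  = 1    [(1/7) = 1]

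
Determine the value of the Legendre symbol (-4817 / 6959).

(-4817 / 6959)
  = -(4817 / 6959)    [6959 ≡ 3 mod 4 ⇒ (-1 / 6959) = -1]
  = -(6959 / 4817)    [QR: 4817 ≡ 1 mod 4, sign kept]
  = -(2142 / 4817)    [6959 ≡ 2142 mod 4817]
  = -(1071 / 4817)    [4817 ≡ 1 mod 8 ⇒ (2 / 4817) = +1]
  = -(4817 / 1071)    [QR: 4817 ≡ 1 mod 4, sign kept]
  = -(533 / 1071)    [4817 ≡ 533 mod 1071]
  = -(1071 / 533)    [QR: 533 ≡ 1 mod 4, sign kept]
  = -(5 / 533)    [1071 ≡ 5 mod 533]
  = -(533 / 5)    [QR: 5 ≡ 1 mod 4, sign kept]
  = -(3 / 5)    [533 ≡ 3 mod 5]
  = -(5 / 3)    [QR: 5 ≡ 1 mod 4, sign kept]
  = -(2 / 3)    [5 ≡ 2 mod 3]
  = (1 / 3)    [3 ≡ 3 mod 8 ⇒ (2 / 3) = -1]
  = 1    [(1 / 3) = 1]

1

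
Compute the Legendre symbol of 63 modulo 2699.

(63/2699)
  = -(2699/63)    [QR: both ≡ 3 mod 4, sign flips]
  = -(53/63)    [2699 ≡ 53 mod 63]
  = -(63/53)    [QR: 53 ≡ 1 mod 4, sign kept]
  = -(10/53)    [63 ≡ 10 mod 53]
  = (5/53)    [53 ≡ 5 mod 8 ⇒ (2/53) = -1]
  = (53/5)    [QR: 5 ≡ 1 mod 4, sign kept]
  = (3/5)    [53 ≡ 3 mod 5]
  = (5/3)    [QR: 5 ≡ 1 mod 4, sign kept]
  = (2/3)    [5 ≡ 2 mod 3]
  = -(1/3)    [3 ≡ 3 mod 8 ⇒ (2/3) = -1]
  = -1    [(1/3) = 1]

-1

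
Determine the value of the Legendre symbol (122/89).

(122/89)
  = (33/89)    [122 ≡ 33 mod 89]
  = (89/33)    [QR: 33 ≡ 1 mod 4, sign kept]
  = (23/33)    [89 ≡ 23 mod 33]
  = (33/23)    [QR: 33 ≡ 1 mod 4, sign kept]
  = (10/23)    [33 ≡ 10 mod 23]
  = (5/23)    [23 ≡ 7 mod 8 ⇒ (2/23) = +1]
  = (23/5)    [QR: 5 ≡ 1 mod 4, sign kept]
  = (3/5)    [23 ≡ 3 mod 5]
  = (5/3)    [QR: 5 ≡ 1 mod 4, sign kept]
  = (2/3)    [5 ≡ 2 mod 3]
  = -(1/3)    [3 ≡ 3 mod 8 ⇒ (2/3) = -1]
  = -1    [(1/3) = 1]

-1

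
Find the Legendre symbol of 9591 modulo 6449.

(9591 / 6449)
  = (3142 / 6449)    [9591 ≡ 3142 mod 6449]
  = (1571 / 6449)    [6449 ≡ 1 mod 8 ⇒ (2 / 6449) = +1]
  = (6449 / 1571)    [QR: 6449 ≡ 1 mod 4, sign kept]
  = (165 / 1571)    [6449 ≡ 165 mod 1571]
  = (1571 / 165)    [QR: 165 ≡ 1 mod 4, sign kept]
  = (86 / 165)    [1571 ≡ 86 mod 165]
  = -(43 / 165)    [165 ≡ 5 mod 8 ⇒ (2 / 165) = -1]
  = -(165 / 43)    [QR: 165 ≡ 1 mod 4, sign kept]
  = -(36 / 43)    [165 ≡ 36 mod 43]
  = -(9 / 43)    [43 ≡ 3 mod 8 ⇒ (2 / 43)^2 = +1]
  = -(43 / 9)    [QR: 9 ≡ 1 mod 4, sign kept]
  = -(7 / 9)    [43 ≡ 7 mod 9]
  = -(9 / 7)    [QR: 9 ≡ 1 mod 4, sign kept]
  = -(2 / 7)    [9 ≡ 2 mod 7]
  = -(1 / 7)    [7 ≡ 7 mod 8 ⇒ (2 / 7) = +1]
  = -1    [(1 / 7) = 1]

-1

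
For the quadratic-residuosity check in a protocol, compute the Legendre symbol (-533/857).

(-533/857)
  = (324/857)    [-533 ≡ 324 mod 857]
  = (81/857)    [857 ≡ 1 mod 8 ⇒ (2/857)^2 = +1]
  = (857/81)    [QR: 81 ≡ 1 mod 4, sign kept]
  = (47/81)    [857 ≡ 47 mod 81]
  = (81/47)    [QR: 81 ≡ 1 mod 4, sign kept]
  = (34/47)    [81 ≡ 34 mod 47]
  = (17/47)    [47 ≡ 7 mod 8 ⇒ (2/47) = +1]
  = (47/17)    [QR: 17 ≡ 1 mod 4, sign kept]
  = (13/17)    [47 ≡ 13 mod 17]
  = (17/13)    [QR: 13 ≡ 1 mod 4, sign kept]
  = (4/13)    [17 ≡ 4 mod 13]
  = (1/13)    [13 ≡ 5 mod 8 ⇒ (2/13)^2 = +1]
  = 1    [(1/13) = 1]

1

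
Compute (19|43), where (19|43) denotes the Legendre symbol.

-1

Both 19 ≡ 3 and 43 ≡ 3 (mod 4), so reciprocity gives (19|43) = -(43|19). Reduce: 43 ≡ 5 (mod 19). Now have -(5|19).
5 ≡ 1 (mod 4), so quadratic reciprocity gives (5|19) = (19|5). Reduce: 19 ≡ 4 (mod 5). Now have -(4|5).
Factor out 2: 4 = 2^2. Since 5 ≡ 5 (mod 8), (2|5) = -1, and (2|5)^2 = +1. Now have -(1|5).
(1|5) = 1. Collecting the sign factors: -1.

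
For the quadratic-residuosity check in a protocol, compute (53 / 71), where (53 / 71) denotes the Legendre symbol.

53 ≡ 1 (mod 4), so quadratic reciprocity gives (53 / 71) = (71 / 53). Reduce: 71 ≡ 18 (mod 53). Now have (18 / 53).
Factor out 2: 18 = 2·9. Since 53 ≡ 5 (mod 8), (2 / 53) = -1. Now have -(9 / 53).
9 ≡ 1 (mod 4), so quadratic reciprocity gives (9 / 53) = (53 / 9). Reduce: 53 ≡ 8 (mod 9). Now have -(8 / 9).
Factor out 2: 8 = 2^3. Since 9 ≡ 1 (mod 8), (2 / 9) = +1, and (2 / 9)^3 = +1. Now have -(1 / 9).
(1 / 9) = 1. Collecting the sign factors: -1.

-1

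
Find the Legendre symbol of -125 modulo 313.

-1

Reduce the numerator: -125 ≡ 188 (mod 313), so (-125/313) = (188/313).
Factor out 2: 188 = 2^2·47. Since 313 ≡ 1 (mod 8), (2/313) = +1, and (2/313)^2 = +1. Now have (47/313).
313 ≡ 1 (mod 4), so quadratic reciprocity gives (47/313) = (313/47). Reduce: 313 ≡ 31 (mod 47). Now have (31/47).
Both 31 ≡ 3 and 47 ≡ 3 (mod 4), so reciprocity gives (31/47) = -(47/31). Reduce: 47 ≡ 16 (mod 31). Now have -(16/31).
Factor out 2: 16 = 2^4. Since 31 ≡ 7 (mod 8), (2/31) = +1, and (2/31)^4 = +1. Now have -(1/31).
(1/31) = 1. Collecting the sign factors: -1.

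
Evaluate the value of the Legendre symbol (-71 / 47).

Reduce the numerator: -71 ≡ 23 (mod 47), so (-71 / 47) = (23 / 47).
Both 23 ≡ 3 and 47 ≡ 3 (mod 4), so reciprocity gives (23 / 47) = -(47 / 23). Reduce: 47 ≡ 1 (mod 23). Now have -(1 / 23).
(1 / 23) = 1. Collecting the sign factors: -1.

-1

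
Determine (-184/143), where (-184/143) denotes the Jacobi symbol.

Reduce the numerator: -184 ≡ 102 (mod 143), so (-184/143) = (102/143).
Factor out 2: 102 = 2·51. Since 143 ≡ 7 (mod 8), (2/143) = +1. Now have (51/143).
Both 51 ≡ 3 and 143 ≡ 3 (mod 4), so reciprocity gives (51/143) = -(143/51). Reduce: 143 ≡ 41 (mod 51). Now have -(41/51).
41 ≡ 1 (mod 4), so quadratic reciprocity gives (41/51) = (51/41). Reduce: 51 ≡ 10 (mod 41). Now have -(10/41).
Factor out 2: 10 = 2·5. Since 41 ≡ 1 (mod 8), (2/41) = +1. Now have -(5/41).
5 ≡ 1 (mod 4), so quadratic reciprocity gives (5/41) = (41/5). Reduce: 41 ≡ 1 (mod 5). Now have -(1/5).
(1/5) = 1. Collecting the sign factors: -1.

-1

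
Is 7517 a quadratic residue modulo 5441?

no

(7517/5441)
  = (2076/5441)    [7517 ≡ 2076 mod 5441]
  = (519/5441)    [5441 ≡ 1 mod 8 ⇒ (2/5441)^2 = +1]
  = (5441/519)    [QR: 5441 ≡ 1 mod 4, sign kept]
  = (251/519)    [5441 ≡ 251 mod 519]
  = -(519/251)    [QR: both ≡ 3 mod 4, sign flips]
  = -(17/251)    [519 ≡ 17 mod 251]
  = -(251/17)    [QR: 17 ≡ 1 mod 4, sign kept]
  = -(13/17)    [251 ≡ 13 mod 17]
  = -(17/13)    [QR: 13 ≡ 1 mod 4, sign kept]
  = -(4/13)    [17 ≡ 4 mod 13]
  = -(1/13)    [13 ≡ 5 mod 8 ⇒ (2/13)^2 = +1]
  = -1    [(1/13) = 1]
(7517/5441) = -1, and 5441 is prime, so 7517 is not a quadratic residue mod 5441.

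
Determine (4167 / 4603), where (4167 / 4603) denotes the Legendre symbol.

(4167 / 4603)
  = -(4603 / 4167)    [QR: both ≡ 3 mod 4, sign flips]
  = -(436 / 4167)    [4603 ≡ 436 mod 4167]
  = -(109 / 4167)    [4167 ≡ 7 mod 8 ⇒ (2 / 4167)^2 = +1]
  = -(4167 / 109)    [QR: 109 ≡ 1 mod 4, sign kept]
  = -(25 / 109)    [4167 ≡ 25 mod 109]
  = -(109 / 25)    [QR: 25 ≡ 1 mod 4, sign kept]
  = -(9 / 25)    [109 ≡ 9 mod 25]
  = -(25 / 9)    [QR: 9 ≡ 1 mod 4, sign kept]
  = -(7 / 9)    [25 ≡ 7 mod 9]
  = -(9 / 7)    [QR: 9 ≡ 1 mod 4, sign kept]
  = -(2 / 7)    [9 ≡ 2 mod 7]
  = -(1 / 7)    [7 ≡ 7 mod 8 ⇒ (2 / 7) = +1]
  = -1    [(1 / 7) = 1]

-1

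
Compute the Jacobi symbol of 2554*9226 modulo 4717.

By multiplicativity, (2554·9226/4717) = (2554/4717)·(9226/4717).
First factor (2554/4717):
Factor out 2: 2554 = 2·1277. Since 4717 ≡ 5 (mod 8), (2/4717) = -1. Now have -(1277/4717).
1277 ≡ 1 (mod 4), so quadratic reciprocity gives (1277/4717) = (4717/1277). Reduce: 4717 ≡ 886 (mod 1277). Now have -(886/1277).
Factor out 2: 886 = 2·443. Since 1277 ≡ 5 (mod 8), (2/1277) = -1. Now have (443/1277).
1277 ≡ 1 (mod 4), so quadratic reciprocity gives (443/1277) = (1277/443). Reduce: 1277 ≡ 391 (mod 443). Now have (391/443).
Both 391 ≡ 3 and 443 ≡ 3 (mod 4), so reciprocity gives (391/443) = -(443/391). Reduce: 443 ≡ 52 (mod 391). Now have -(52/391).
Factor out 2: 52 = 2^2·13. Since 391 ≡ 7 (mod 8), (2/391) = +1, and (2/391)^2 = +1. Now have -(13/391).
13 ≡ 1 (mod 4), so quadratic reciprocity gives (13/391) = (391/13). Reduce: 391 ≡ 1 (mod 13). Now have -(1/13).
(1/13) = 1. Collecting the sign factors: -1.
Second factor (9226/4717):
Reduce the numerator: 9226 ≡ 4509 (mod 4717), so (9226/4717) = (4509/4717).
4509 ≡ 1 (mod 4), so quadratic reciprocity gives (4509/4717) = (4717/4509). Reduce: 4717 ≡ 208 (mod 4509). Now have (208/4509).
Factor out 2: 208 = 2^4·13. Since 4509 ≡ 5 (mod 8), (2/4509) = -1, and (2/4509)^4 = +1. Now have (13/4509).
13 ≡ 1 (mod 4), so quadratic reciprocity gives (13/4509) = (4509/13). Reduce: 4509 ≡ 11 (mod 13). Now have (11/13).
13 ≡ 1 (mod 4), so quadratic reciprocity gives (11/13) = (13/11). Reduce: 13 ≡ 2 (mod 11). Now have (2/11).
Factor out 2: 2 = 2. Since 11 ≡ 3 (mod 8), (2/11) = -1. Now have -(1/11).
(1/11) = 1. Collecting the sign factors: -1.
Product: (-1)·(-1) = 1.

1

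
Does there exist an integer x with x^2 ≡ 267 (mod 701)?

no

701 ≡ 1 (mod 4), so quadratic reciprocity gives (267/701) = (701/267). Reduce: 701 ≡ 167 (mod 267). Now have (167/267).
Both 167 ≡ 3 and 267 ≡ 3 (mod 4), so reciprocity gives (167/267) = -(267/167). Reduce: 267 ≡ 100 (mod 167). Now have -(100/167).
Factor out 2: 100 = 2^2·25. Since 167 ≡ 7 (mod 8), (2/167) = +1, and (2/167)^2 = +1. Now have -(25/167).
25 ≡ 1 (mod 4), so quadratic reciprocity gives (25/167) = (167/25). Reduce: 167 ≡ 17 (mod 25). Now have -(17/25).
17 ≡ 1 (mod 4), so quadratic reciprocity gives (17/25) = (25/17). Reduce: 25 ≡ 8 (mod 17). Now have -(8/17).
Factor out 2: 8 = 2^3. Since 17 ≡ 1 (mod 8), (2/17) = +1, and (2/17)^3 = +1. Now have -(1/17).
(1/17) = 1. Collecting the sign factors: -1.
The Legendre symbol is -1, so x^2 ≡ 267 (mod 701) has no solution.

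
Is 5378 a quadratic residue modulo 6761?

Factor out 2: 5378 = 2·2689. Since 6761 ≡ 1 (mod 8), (2/6761) = +1. Now have (2689/6761).
2689 ≡ 1 (mod 4), so quadratic reciprocity gives (2689/6761) = (6761/2689). Reduce: 6761 ≡ 1383 (mod 2689). Now have (1383/2689).
2689 ≡ 1 (mod 4), so quadratic reciprocity gives (1383/2689) = (2689/1383). Reduce: 2689 ≡ 1306 (mod 1383). Now have (1306/1383).
Factor out 2: 1306 = 2·653. Since 1383 ≡ 7 (mod 8), (2/1383) = +1. Now have (653/1383).
653 ≡ 1 (mod 4), so quadratic reciprocity gives (653/1383) = (1383/653). Reduce: 1383 ≡ 77 (mod 653). Now have (77/653).
77 ≡ 1 (mod 4), so quadratic reciprocity gives (77/653) = (653/77). Reduce: 653 ≡ 37 (mod 77). Now have (37/77).
37 ≡ 1 (mod 4), so quadratic reciprocity gives (37/77) = (77/37). Reduce: 77 ≡ 3 (mod 37). Now have (3/37).
37 ≡ 1 (mod 4), so quadratic reciprocity gives (3/37) = (37/3). Reduce: 37 ≡ 1 (mod 3). Now have (1/3).
(1/3) = 1. Collecting the sign factors: 1.
(5378/6761) = 1, and 6761 is prime, so 5378 is a quadratic residue mod 6761.

yes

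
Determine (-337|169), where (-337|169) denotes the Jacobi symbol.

(-337|169)
  = (1|169)    [-337 ≡ 1 mod 169]
  = 1    [(1|169) = 1]

1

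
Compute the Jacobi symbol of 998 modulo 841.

Reduce the numerator: 998 ≡ 157 (mod 841), so (998/841) = (157/841).
157 ≡ 1 (mod 4), so quadratic reciprocity gives (157/841) = (841/157). Reduce: 841 ≡ 56 (mod 157). Now have (56/157).
Factor out 2: 56 = 2^3·7. Since 157 ≡ 5 (mod 8), (2/157) = -1, and (2/157)^3 = -1. Now have -(7/157).
157 ≡ 1 (mod 4), so quadratic reciprocity gives (7/157) = (157/7). Reduce: 157 ≡ 3 (mod 7). Now have -(3/7).
Both 3 ≡ 3 and 7 ≡ 3 (mod 4), so reciprocity gives (3/7) = -(7/3). Reduce: 7 ≡ 1 (mod 3). Now have (1/3).
(1/3) = 1. Collecting the sign factors: 1.

1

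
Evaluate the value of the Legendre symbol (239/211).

-1

Reduce the numerator: 239 ≡ 28 (mod 211), so (239/211) = (28/211).
Factor out 2: 28 = 2^2·7. Since 211 ≡ 3 (mod 8), (2/211) = -1, and (2/211)^2 = +1. Now have (7/211).
Both 7 ≡ 3 and 211 ≡ 3 (mod 4), so reciprocity gives (7/211) = -(211/7). Reduce: 211 ≡ 1 (mod 7). Now have -(1/7).
(1/7) = 1. Collecting the sign factors: -1.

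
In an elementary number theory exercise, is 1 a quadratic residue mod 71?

yes

(1|71)
  = 1    [(1|71) = 1]
(1|71) = 1, and 71 is prime, so 1 is a quadratic residue mod 71.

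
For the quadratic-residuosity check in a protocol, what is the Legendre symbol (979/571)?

-1

Reduce the numerator: 979 ≡ 408 (mod 571), so (979/571) = (408/571).
Factor out 2: 408 = 2^3·51. Since 571 ≡ 3 (mod 8), (2/571) = -1, and (2/571)^3 = -1. Now have -(51/571).
Both 51 ≡ 3 and 571 ≡ 3 (mod 4), so reciprocity gives (51/571) = -(571/51). Reduce: 571 ≡ 10 (mod 51). Now have (10/51).
Factor out 2: 10 = 2·5. Since 51 ≡ 3 (mod 8), (2/51) = -1. Now have -(5/51).
5 ≡ 1 (mod 4), so quadratic reciprocity gives (5/51) = (51/5). Reduce: 51 ≡ 1 (mod 5). Now have -(1/5).
(1/5) = 1. Collecting the sign factors: -1.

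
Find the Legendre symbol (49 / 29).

1

(49 / 29)
  = (20 / 29)    [49 ≡ 20 mod 29]
  = (5 / 29)    [29 ≡ 5 mod 8 ⇒ (2 / 29)^2 = +1]
  = (29 / 5)    [QR: 5 ≡ 1 mod 4, sign kept]
  = (4 / 5)    [29 ≡ 4 mod 5]
  = (1 / 5)    [5 ≡ 5 mod 8 ⇒ (2 / 5)^2 = +1]
  = 1    [(1 / 5) = 1]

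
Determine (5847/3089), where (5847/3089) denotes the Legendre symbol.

1

Reduce the numerator: 5847 ≡ 2758 (mod 3089), so (5847/3089) = (2758/3089).
Factor out 2: 2758 = 2·1379. Since 3089 ≡ 1 (mod 8), (2/3089) = +1. Now have (1379/3089).
3089 ≡ 1 (mod 4), so quadratic reciprocity gives (1379/3089) = (3089/1379). Reduce: 3089 ≡ 331 (mod 1379). Now have (331/1379).
Both 331 ≡ 3 and 1379 ≡ 3 (mod 4), so reciprocity gives (331/1379) = -(1379/331). Reduce: 1379 ≡ 55 (mod 331). Now have -(55/331).
Both 55 ≡ 3 and 331 ≡ 3 (mod 4), so reciprocity gives (55/331) = -(331/55). Reduce: 331 ≡ 1 (mod 55). Now have (1/55).
(1/55) = 1. Collecting the sign factors: 1.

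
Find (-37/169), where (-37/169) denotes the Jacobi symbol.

Reduce the numerator: -37 ≡ 132 (mod 169), so (-37/169) = (132/169).
Factor out 2: 132 = 2^2·33. Since 169 ≡ 1 (mod 8), (2/169) = +1, and (2/169)^2 = +1. Now have (33/169).
33 ≡ 1 (mod 4), so quadratic reciprocity gives (33/169) = (169/33). Reduce: 169 ≡ 4 (mod 33). Now have (4/33).
Factor out 2: 4 = 2^2. Since 33 ≡ 1 (mod 8), (2/33) = +1, and (2/33)^2 = +1. Now have (1/33).
(1/33) = 1. Collecting the sign factors: 1.

1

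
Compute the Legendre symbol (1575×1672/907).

-1

By multiplicativity, (1575·1672/907) = (1575/907)·(1672/907).
First factor (1575/907):
Reduce the numerator: 1575 ≡ 668 (mod 907), so (1575/907) = (668/907).
Factor out 2: 668 = 2^2·167. Since 907 ≡ 3 (mod 8), (2/907) = -1, and (2/907)^2 = +1. Now have (167/907).
Both 167 ≡ 3 and 907 ≡ 3 (mod 4), so reciprocity gives (167/907) = -(907/167). Reduce: 907 ≡ 72 (mod 167). Now have -(72/167).
Factor out 2: 72 = 2^3·9. Since 167 ≡ 7 (mod 8), (2/167) = +1, and (2/167)^3 = +1. Now have -(9/167).
9 ≡ 1 (mod 4), so quadratic reciprocity gives (9/167) = (167/9). Reduce: 167 ≡ 5 (mod 9). Now have -(5/9).
5 ≡ 1 (mod 4), so quadratic reciprocity gives (5/9) = (9/5). Reduce: 9 ≡ 4 (mod 5). Now have -(4/5).
Factor out 2: 4 = 2^2. Since 5 ≡ 5 (mod 8), (2/5) = -1, and (2/5)^2 = +1. Now have -(1/5).
(1/5) = 1. Collecting the sign factors: -1.
Second factor (1672/907):
Reduce the numerator: 1672 ≡ 765 (mod 907), so (1672/907) = (765/907).
765 ≡ 1 (mod 4), so quadratic reciprocity gives (765/907) = (907/765). Reduce: 907 ≡ 142 (mod 765). Now have (142/765).
Factor out 2: 142 = 2·71. Since 765 ≡ 5 (mod 8), (2/765) = -1. Now have -(71/765).
765 ≡ 1 (mod 4), so quadratic reciprocity gives (71/765) = (765/71). Reduce: 765 ≡ 55 (mod 71). Now have -(55/71).
Both 55 ≡ 3 and 71 ≡ 3 (mod 4), so reciprocity gives (55/71) = -(71/55). Reduce: 71 ≡ 16 (mod 55). Now have (16/55).
Factor out 2: 16 = 2^4. Since 55 ≡ 7 (mod 8), (2/55) = +1, and (2/55)^4 = +1. Now have (1/55).
(1/55) = 1. Collecting the sign factors: 1.
Product: (-1)·(1) = -1.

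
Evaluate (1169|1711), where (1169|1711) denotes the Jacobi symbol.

1169 ≡ 1 (mod 4), so quadratic reciprocity gives (1169|1711) = (1711|1169). Reduce: 1711 ≡ 542 (mod 1169). Now have (542|1169).
Factor out 2: 542 = 2·271. Since 1169 ≡ 1 (mod 8), (2|1169) = +1. Now have (271|1169).
1169 ≡ 1 (mod 4), so quadratic reciprocity gives (271|1169) = (1169|271). Reduce: 1169 ≡ 85 (mod 271). Now have (85|271).
85 ≡ 1 (mod 4), so quadratic reciprocity gives (85|271) = (271|85). Reduce: 271 ≡ 16 (mod 85). Now have (16|85).
Factor out 2: 16 = 2^4. Since 85 ≡ 5 (mod 8), (2|85) = -1, and (2|85)^4 = +1. Now have (1|85).
(1|85) = 1. Collecting the sign factors: 1.

1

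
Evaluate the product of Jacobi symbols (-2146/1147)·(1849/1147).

0

By multiplicativity, (-2146·1849/1147) = (-2146/1147)·(1849/1147).
First factor (-2146/1147):
(-2146/1147)
  = -(2146/1147)    [1147 ≡ 3 mod 4 ⇒ (-1/1147) = -1]
  = -(999/1147)    [2146 ≡ 999 mod 1147]
  = (1147/999)    [QR: both ≡ 3 mod 4, sign flips]
  = (148/999)    [1147 ≡ 148 mod 999]
  = (37/999)    [999 ≡ 7 mod 8 ⇒ (2/999)^2 = +1]
  = (999/37)    [QR: 37 ≡ 1 mod 4, sign kept]
  = (0/37)    [999 ≡ 0 mod 37]
  = 0    [numerator 0, gcd > 1]
Second factor (1849/1147):
(1849/1147)
  = (702/1147)    [1849 ≡ 702 mod 1147]
  = -(351/1147)    [1147 ≡ 3 mod 8 ⇒ (2/1147) = -1]
  = (1147/351)    [QR: both ≡ 3 mod 4, sign flips]
  = (94/351)    [1147 ≡ 94 mod 351]
  = (47/351)    [351 ≡ 7 mod 8 ⇒ (2/351) = +1]
  = -(351/47)    [QR: both ≡ 3 mod 4, sign flips]
  = -(22/47)    [351 ≡ 22 mod 47]
  = -(11/47)    [47 ≡ 7 mod 8 ⇒ (2/47) = +1]
  = (47/11)    [QR: both ≡ 3 mod 4, sign flips]
  = (3/11)    [47 ≡ 3 mod 11]
  = -(11/3)    [QR: both ≡ 3 mod 4, sign flips]
  = -(2/3)    [11 ≡ 2 mod 3]
  = (1/3)    [3 ≡ 3 mod 8 ⇒ (2/3) = -1]
  = 1    [(1/3) = 1]
Product: (0)·(1) = 0.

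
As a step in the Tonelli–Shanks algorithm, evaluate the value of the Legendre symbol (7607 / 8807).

Both 7607 ≡ 3 and 8807 ≡ 3 (mod 4), so reciprocity gives (7607 / 8807) = -(8807 / 7607). Reduce: 8807 ≡ 1200 (mod 7607). Now have -(1200 / 7607).
Factor out 2: 1200 = 2^4·75. Since 7607 ≡ 7 (mod 8), (2 / 7607) = +1, and (2 / 7607)^4 = +1. Now have -(75 / 7607).
Both 75 ≡ 3 and 7607 ≡ 3 (mod 4), so reciprocity gives (75 / 7607) = -(7607 / 75). Reduce: 7607 ≡ 32 (mod 75). Now have (32 / 75).
Factor out 2: 32 = 2^5. Since 75 ≡ 3 (mod 8), (2 / 75) = -1, and (2 / 75)^5 = -1. Now have -(1 / 75).
(1 / 75) = 1. Collecting the sign factors: -1.

-1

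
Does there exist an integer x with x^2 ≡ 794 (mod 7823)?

(794/7823)
  = (397/7823)    [7823 ≡ 7 mod 8 ⇒ (2/7823) = +1]
  = (7823/397)    [QR: 397 ≡ 1 mod 4, sign kept]
  = (280/397)    [7823 ≡ 280 mod 397]
  = -(35/397)    [397 ≡ 5 mod 8 ⇒ (2/397)^3 = -1]
  = -(397/35)    [QR: 397 ≡ 1 mod 4, sign kept]
  = -(12/35)    [397 ≡ 12 mod 35]
  = -(3/35)    [35 ≡ 3 mod 8 ⇒ (2/35)^2 = +1]
  = (35/3)    [QR: both ≡ 3 mod 4, sign flips]
  = (2/3)    [35 ≡ 2 mod 3]
  = -(1/3)    [3 ≡ 3 mod 8 ⇒ (2/3) = -1]
  = -1    [(1/3) = 1]
(794/7823) = -1, and 7823 is prime, so 794 is not a quadratic residue mod 7823.

no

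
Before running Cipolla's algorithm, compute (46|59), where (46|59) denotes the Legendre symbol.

1

(46|59)
  = -(23|59)    [59 ≡ 3 mod 8 ⇒ (2|59) = -1]
  = (59|23)    [QR: both ≡ 3 mod 4, sign flips]
  = (13|23)    [59 ≡ 13 mod 23]
  = (23|13)    [QR: 13 ≡ 1 mod 4, sign kept]
  = (10|13)    [23 ≡ 10 mod 13]
  = -(5|13)    [13 ≡ 5 mod 8 ⇒ (2|13) = -1]
  = -(13|5)    [QR: 5 ≡ 1 mod 4, sign kept]
  = -(3|5)    [13 ≡ 3 mod 5]
  = -(5|3)    [QR: 5 ≡ 1 mod 4, sign kept]
  = -(2|3)    [5 ≡ 2 mod 3]
  = (1|3)    [3 ≡ 3 mod 8 ⇒ (2|3) = -1]
  = 1    [(1|3) = 1]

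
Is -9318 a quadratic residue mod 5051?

(-9318|5051)
  = -(9318|5051)    [5051 ≡ 3 mod 4 ⇒ (-1|5051) = -1]
  = -(4267|5051)    [9318 ≡ 4267 mod 5051]
  = (5051|4267)    [QR: both ≡ 3 mod 4, sign flips]
  = (784|4267)    [5051 ≡ 784 mod 4267]
  = (49|4267)    [4267 ≡ 3 mod 8 ⇒ (2|4267)^4 = +1]
  = (4267|49)    [QR: 49 ≡ 1 mod 4, sign kept]
  = (4|49)    [4267 ≡ 4 mod 49]
  = (1|49)    [49 ≡ 1 mod 8 ⇒ (2|49)^2 = +1]
  = 1    [(1|49) = 1]
(-9318|5051) = 1, and 5051 is prime, so -9318 is a quadratic residue mod 5051.

yes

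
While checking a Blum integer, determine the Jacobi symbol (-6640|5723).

1

Pull out -1: (-6640|5723) = (-1|5723)·(6640|5723). Since 5723 ≡ 3 (mod 4), (-1|5723) = -1. Now have -(6640|5723).
Reduce the numerator: 6640 ≡ 917 (mod 5723), so (6640|5723) = (917|5723).
917 ≡ 1 (mod 4), so quadratic reciprocity gives (917|5723) = (5723|917). Reduce: 5723 ≡ 221 (mod 917). Now have -(221|917).
221 ≡ 1 (mod 4), so quadratic reciprocity gives (221|917) = (917|221). Reduce: 917 ≡ 33 (mod 221). Now have -(33|221).
33 ≡ 1 (mod 4), so quadratic reciprocity gives (33|221) = (221|33). Reduce: 221 ≡ 23 (mod 33). Now have -(23|33).
33 ≡ 1 (mod 4), so quadratic reciprocity gives (23|33) = (33|23). Reduce: 33 ≡ 10 (mod 23). Now have -(10|23).
Factor out 2: 10 = 2·5. Since 23 ≡ 7 (mod 8), (2|23) = +1. Now have -(5|23).
5 ≡ 1 (mod 4), so quadratic reciprocity gives (5|23) = (23|5). Reduce: 23 ≡ 3 (mod 5). Now have -(3|5).
5 ≡ 1 (mod 4), so quadratic reciprocity gives (3|5) = (5|3). Reduce: 5 ≡ 2 (mod 3). Now have -(2|3).
Factor out 2: 2 = 2. Since 3 ≡ 3 (mod 8), (2|3) = -1. Now have (1|3).
(1|3) = 1. Collecting the sign factors: 1.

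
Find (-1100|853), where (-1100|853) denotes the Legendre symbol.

-1

Reduce the numerator: -1100 ≡ 606 (mod 853), so (-1100|853) = (606|853).
Factor out 2: 606 = 2·303. Since 853 ≡ 5 (mod 8), (2|853) = -1. Now have -(303|853).
853 ≡ 1 (mod 4), so quadratic reciprocity gives (303|853) = (853|303). Reduce: 853 ≡ 247 (mod 303). Now have -(247|303).
Both 247 ≡ 3 and 303 ≡ 3 (mod 4), so reciprocity gives (247|303) = -(303|247). Reduce: 303 ≡ 56 (mod 247). Now have (56|247).
Factor out 2: 56 = 2^3·7. Since 247 ≡ 7 (mod 8), (2|247) = +1, and (2|247)^3 = +1. Now have (7|247).
Both 7 ≡ 3 and 247 ≡ 3 (mod 4), so reciprocity gives (7|247) = -(247|7). Reduce: 247 ≡ 2 (mod 7). Now have -(2|7).
Factor out 2: 2 = 2. Since 7 ≡ 7 (mod 8), (2|7) = +1. Now have -(1|7).
(1|7) = 1. Collecting the sign factors: -1.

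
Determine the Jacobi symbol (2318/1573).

(2318/1573)
  = (745/1573)    [2318 ≡ 745 mod 1573]
  = (1573/745)    [QR: 745 ≡ 1 mod 4, sign kept]
  = (83/745)    [1573 ≡ 83 mod 745]
  = (745/83)    [QR: 745 ≡ 1 mod 4, sign kept]
  = (81/83)    [745 ≡ 81 mod 83]
  = (83/81)    [QR: 81 ≡ 1 mod 4, sign kept]
  = (2/81)    [83 ≡ 2 mod 81]
  = (1/81)    [81 ≡ 1 mod 8 ⇒ (2/81) = +1]
  = 1    [(1/81) = 1]

1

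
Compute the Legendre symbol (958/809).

1

Reduce the numerator: 958 ≡ 149 (mod 809), so (958/809) = (149/809).
149 ≡ 1 (mod 4), so quadratic reciprocity gives (149/809) = (809/149). Reduce: 809 ≡ 64 (mod 149). Now have (64/149).
Factor out 2: 64 = 2^6. Since 149 ≡ 5 (mod 8), (2/149) = -1, and (2/149)^6 = +1. Now have (1/149).
(1/149) = 1. Collecting the sign factors: 1.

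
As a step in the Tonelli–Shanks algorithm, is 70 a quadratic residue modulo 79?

Factor out 2: 70 = 2·35. Since 79 ≡ 7 (mod 8), (2/79) = +1. Now have (35/79).
Both 35 ≡ 3 and 79 ≡ 3 (mod 4), so reciprocity gives (35/79) = -(79/35). Reduce: 79 ≡ 9 (mod 35). Now have -(9/35).
9 ≡ 1 (mod 4), so quadratic reciprocity gives (9/35) = (35/9). Reduce: 35 ≡ 8 (mod 9). Now have -(8/9).
Factor out 2: 8 = 2^3. Since 9 ≡ 1 (mod 8), (2/9) = +1, and (2/9)^3 = +1. Now have -(1/9).
(1/9) = 1. Collecting the sign factors: -1.
The Legendre symbol is -1, so x^2 ≡ 70 (mod 79) has no solution.

no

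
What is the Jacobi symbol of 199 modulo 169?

1

(199/169)
  = (30/169)    [199 ≡ 30 mod 169]
  = (15/169)    [169 ≡ 1 mod 8 ⇒ (2/169) = +1]
  = (169/15)    [QR: 169 ≡ 1 mod 4, sign kept]
  = (4/15)    [169 ≡ 4 mod 15]
  = (1/15)    [15 ≡ 7 mod 8 ⇒ (2/15)^2 = +1]
  = 1    [(1/15) = 1]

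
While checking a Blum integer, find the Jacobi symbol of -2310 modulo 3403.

1

Reduce the numerator: -2310 ≡ 1093 (mod 3403), so (-2310/3403) = (1093/3403).
1093 ≡ 1 (mod 4), so quadratic reciprocity gives (1093/3403) = (3403/1093). Reduce: 3403 ≡ 124 (mod 1093). Now have (124/1093).
Factor out 2: 124 = 2^2·31. Since 1093 ≡ 5 (mod 8), (2/1093) = -1, and (2/1093)^2 = +1. Now have (31/1093).
1093 ≡ 1 (mod 4), so quadratic reciprocity gives (31/1093) = (1093/31). Reduce: 1093 ≡ 8 (mod 31). Now have (8/31).
Factor out 2: 8 = 2^3. Since 31 ≡ 7 (mod 8), (2/31) = +1, and (2/31)^3 = +1. Now have (1/31).
(1/31) = 1. Collecting the sign factors: 1.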